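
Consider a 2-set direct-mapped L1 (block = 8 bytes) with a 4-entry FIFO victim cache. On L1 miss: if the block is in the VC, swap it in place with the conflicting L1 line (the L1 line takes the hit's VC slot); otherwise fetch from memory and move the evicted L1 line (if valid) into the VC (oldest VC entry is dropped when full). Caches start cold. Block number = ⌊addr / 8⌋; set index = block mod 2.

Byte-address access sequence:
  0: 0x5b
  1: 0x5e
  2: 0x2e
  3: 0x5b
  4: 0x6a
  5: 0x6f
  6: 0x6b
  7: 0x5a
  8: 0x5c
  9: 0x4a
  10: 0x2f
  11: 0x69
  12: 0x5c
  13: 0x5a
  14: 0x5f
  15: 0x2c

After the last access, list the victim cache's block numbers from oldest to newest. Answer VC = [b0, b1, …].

#0 0x5b→b11/s1 MISS; vc=[]
#1 0x5e→b11/s1 L1-HIT; vc=[]
#2 0x2e→b5/s1 MISS; vc=[11]
#3 0x5b→b11/s1 VC-HIT; vc=[5]
#4 0x6a→b13/s1 MISS; vc=[5,11]
#5 0x6f→b13/s1 L1-HIT; vc=[5,11]
#6 0x6b→b13/s1 L1-HIT; vc=[5,11]
#7 0x5a→b11/s1 VC-HIT; vc=[5,13]
#8 0x5c→b11/s1 L1-HIT; vc=[5,13]
#9 0x4a→b9/s1 MISS; vc=[5,13,11]
#10 0x2f→b5/s1 VC-HIT; vc=[9,13,11]
#11 0x69→b13/s1 VC-HIT; vc=[9,5,11]
#12 0x5c→b11/s1 VC-HIT; vc=[9,5,13]
#13 0x5a→b11/s1 L1-HIT; vc=[9,5,13]
#14 0x5f→b11/s1 L1-HIT; vc=[9,5,13]
#15 0x2c→b5/s1 VC-HIT; vc=[9,11,13]

VC = [9, 11, 13]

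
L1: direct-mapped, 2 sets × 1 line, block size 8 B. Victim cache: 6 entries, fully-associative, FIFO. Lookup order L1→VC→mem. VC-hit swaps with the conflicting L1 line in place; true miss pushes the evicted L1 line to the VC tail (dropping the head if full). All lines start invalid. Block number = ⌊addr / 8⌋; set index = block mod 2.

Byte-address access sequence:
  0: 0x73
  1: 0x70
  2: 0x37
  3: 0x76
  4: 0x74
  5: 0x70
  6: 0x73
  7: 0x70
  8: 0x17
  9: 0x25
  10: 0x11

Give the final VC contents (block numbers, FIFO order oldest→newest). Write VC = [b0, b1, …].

#0 0x73→b14/s0 MISS; vc=[]
#1 0x70→b14/s0 L1-HIT; vc=[]
#2 0x37→b6/s0 MISS; vc=[14]
#3 0x76→b14/s0 VC-HIT; vc=[6]
#4 0x74→b14/s0 L1-HIT; vc=[6]
#5 0x70→b14/s0 L1-HIT; vc=[6]
#6 0x73→b14/s0 L1-HIT; vc=[6]
#7 0x70→b14/s0 L1-HIT; vc=[6]
#8 0x17→b2/s0 MISS; vc=[6,14]
#9 0x25→b4/s0 MISS; vc=[6,14,2]
#10 0x11→b2/s0 VC-HIT; vc=[6,14,4]

VC = [6, 14, 4]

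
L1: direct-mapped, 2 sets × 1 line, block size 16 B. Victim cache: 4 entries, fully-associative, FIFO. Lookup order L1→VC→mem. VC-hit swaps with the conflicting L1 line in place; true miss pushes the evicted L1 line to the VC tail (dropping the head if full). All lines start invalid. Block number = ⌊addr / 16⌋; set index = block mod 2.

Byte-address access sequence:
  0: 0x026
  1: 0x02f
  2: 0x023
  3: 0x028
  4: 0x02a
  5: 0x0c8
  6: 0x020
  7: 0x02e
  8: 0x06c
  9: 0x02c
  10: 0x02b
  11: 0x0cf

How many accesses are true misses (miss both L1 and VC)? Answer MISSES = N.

MISSES = 3

0: 0x26 (blk 2, set 0) → MISS  vc=[]
1: 0x2f (blk 2, set 0) → L1-HIT  vc=[]
2: 0x23 (blk 2, set 0) → L1-HIT  vc=[]
3: 0x28 (blk 2, set 0) → L1-HIT  vc=[]
4: 0x2a (blk 2, set 0) → L1-HIT  vc=[]
5: 0xc8 (blk 12, set 0) → MISS  vc=[2]
6: 0x20 (blk 2, set 0) → VC-HIT  vc=[12]
7: 0x2e (blk 2, set 0) → L1-HIT  vc=[12]
8: 0x6c (blk 6, set 0) → MISS  vc=[12, 2]
9: 0x2c (blk 2, set 0) → VC-HIT  vc=[12, 6]
10: 0x2b (blk 2, set 0) → L1-HIT  vc=[12, 6]
11: 0xcf (blk 12, set 0) → VC-HIT  vc=[2, 6]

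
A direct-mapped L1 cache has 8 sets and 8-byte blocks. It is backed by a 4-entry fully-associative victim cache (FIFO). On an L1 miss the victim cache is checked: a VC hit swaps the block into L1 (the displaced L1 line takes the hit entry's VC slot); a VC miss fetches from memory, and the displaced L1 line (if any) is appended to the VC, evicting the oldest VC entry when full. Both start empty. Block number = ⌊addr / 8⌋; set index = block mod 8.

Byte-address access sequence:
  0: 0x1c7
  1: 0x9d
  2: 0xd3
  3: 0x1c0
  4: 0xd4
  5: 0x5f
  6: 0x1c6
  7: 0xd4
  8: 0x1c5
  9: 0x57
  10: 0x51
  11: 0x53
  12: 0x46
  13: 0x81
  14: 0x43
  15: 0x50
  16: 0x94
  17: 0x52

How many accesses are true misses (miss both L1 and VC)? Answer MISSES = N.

0: 0x1c7 (blk 56, set 0) → MISS  vc=[]
1: 0x9d (blk 19, set 3) → MISS  vc=[]
2: 0xd3 (blk 26, set 2) → MISS  vc=[]
3: 0x1c0 (blk 56, set 0) → L1-HIT  vc=[]
4: 0xd4 (blk 26, set 2) → L1-HIT  vc=[]
5: 0x5f (blk 11, set 3) → MISS  vc=[19]
6: 0x1c6 (blk 56, set 0) → L1-HIT  vc=[19]
7: 0xd4 (blk 26, set 2) → L1-HIT  vc=[19]
8: 0x1c5 (blk 56, set 0) → L1-HIT  vc=[19]
9: 0x57 (blk 10, set 2) → MISS  vc=[19, 26]
10: 0x51 (blk 10, set 2) → L1-HIT  vc=[19, 26]
11: 0x53 (blk 10, set 2) → L1-HIT  vc=[19, 26]
12: 0x46 (blk 8, set 0) → MISS  vc=[19, 26, 56]
13: 0x81 (blk 16, set 0) → MISS  vc=[19, 26, 56, 8]
14: 0x43 (blk 8, set 0) → VC-HIT  vc=[19, 26, 56, 16]
15: 0x50 (blk 10, set 2) → L1-HIT  vc=[19, 26, 56, 16]
16: 0x94 (blk 18, set 2) → MISS  vc=[26, 56, 16, 10]
17: 0x52 (blk 10, set 2) → VC-HIT  vc=[26, 56, 16, 18]

MISSES = 8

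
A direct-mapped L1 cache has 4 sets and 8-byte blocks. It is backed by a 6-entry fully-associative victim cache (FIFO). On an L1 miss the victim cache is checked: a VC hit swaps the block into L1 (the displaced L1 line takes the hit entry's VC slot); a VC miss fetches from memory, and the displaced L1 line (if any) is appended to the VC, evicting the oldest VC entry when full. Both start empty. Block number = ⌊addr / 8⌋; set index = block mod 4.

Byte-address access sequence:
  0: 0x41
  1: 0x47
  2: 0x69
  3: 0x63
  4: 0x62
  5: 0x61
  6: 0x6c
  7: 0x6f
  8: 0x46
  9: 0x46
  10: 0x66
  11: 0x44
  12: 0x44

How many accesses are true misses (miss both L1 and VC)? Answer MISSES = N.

  [0] addr=0x41 blk=8 s=0: MISS | VC []
  [1] addr=0x47 blk=8 s=0: L1-HIT | VC []
  [2] addr=0x69 blk=13 s=1: MISS | VC []
  [3] addr=0x63 blk=12 s=0: MISS | VC [8]
  [4] addr=0x62 blk=12 s=0: L1-HIT | VC [8]
  [5] addr=0x61 blk=12 s=0: L1-HIT | VC [8]
  [6] addr=0x6c blk=13 s=1: L1-HIT | VC [8]
  [7] addr=0x6f blk=13 s=1: L1-HIT | VC [8]
  [8] addr=0x46 blk=8 s=0: VC-HIT | VC [12]
  [9] addr=0x46 blk=8 s=0: L1-HIT | VC [12]
  [10] addr=0x66 blk=12 s=0: VC-HIT | VC [8]
  [11] addr=0x44 blk=8 s=0: VC-HIT | VC [12]
  [12] addr=0x44 blk=8 s=0: L1-HIT | VC [12]

MISSES = 3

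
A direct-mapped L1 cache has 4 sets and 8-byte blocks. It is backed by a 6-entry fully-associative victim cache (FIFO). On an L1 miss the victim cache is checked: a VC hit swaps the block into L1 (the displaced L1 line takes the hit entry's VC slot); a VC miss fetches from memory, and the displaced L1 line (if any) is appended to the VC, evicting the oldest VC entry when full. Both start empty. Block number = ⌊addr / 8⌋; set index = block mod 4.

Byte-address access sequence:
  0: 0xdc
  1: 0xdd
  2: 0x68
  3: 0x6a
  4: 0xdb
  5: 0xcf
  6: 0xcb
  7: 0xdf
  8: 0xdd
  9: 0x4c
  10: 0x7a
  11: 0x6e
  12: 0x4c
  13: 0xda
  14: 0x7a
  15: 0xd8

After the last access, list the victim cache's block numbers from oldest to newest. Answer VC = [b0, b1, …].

VC = [13, 25, 15]

0: 0xdc (blk 27, set 3) → MISS  vc=[]
1: 0xdd (blk 27, set 3) → L1-HIT  vc=[]
2: 0x68 (blk 13, set 1) → MISS  vc=[]
3: 0x6a (blk 13, set 1) → L1-HIT  vc=[]
4: 0xdb (blk 27, set 3) → L1-HIT  vc=[]
5: 0xcf (blk 25, set 1) → MISS  vc=[13]
6: 0xcb (blk 25, set 1) → L1-HIT  vc=[13]
7: 0xdf (blk 27, set 3) → L1-HIT  vc=[13]
8: 0xdd (blk 27, set 3) → L1-HIT  vc=[13]
9: 0x4c (blk 9, set 1) → MISS  vc=[13, 25]
10: 0x7a (blk 15, set 3) → MISS  vc=[13, 25, 27]
11: 0x6e (blk 13, set 1) → VC-HIT  vc=[9, 25, 27]
12: 0x4c (blk 9, set 1) → VC-HIT  vc=[13, 25, 27]
13: 0xda (blk 27, set 3) → VC-HIT  vc=[13, 25, 15]
14: 0x7a (blk 15, set 3) → VC-HIT  vc=[13, 25, 27]
15: 0xd8 (blk 27, set 3) → VC-HIT  vc=[13, 25, 15]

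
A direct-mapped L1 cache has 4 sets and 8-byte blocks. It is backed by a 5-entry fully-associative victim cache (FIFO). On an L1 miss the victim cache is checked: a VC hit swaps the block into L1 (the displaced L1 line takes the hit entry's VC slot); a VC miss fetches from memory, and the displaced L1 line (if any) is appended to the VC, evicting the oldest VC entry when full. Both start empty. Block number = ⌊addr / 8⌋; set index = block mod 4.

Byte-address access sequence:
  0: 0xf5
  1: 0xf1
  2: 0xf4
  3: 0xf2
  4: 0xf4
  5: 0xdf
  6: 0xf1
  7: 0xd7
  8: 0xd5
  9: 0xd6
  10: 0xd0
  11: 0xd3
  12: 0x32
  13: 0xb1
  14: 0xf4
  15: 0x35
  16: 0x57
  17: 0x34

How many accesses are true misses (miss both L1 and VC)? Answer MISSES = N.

0: 0xf5 (blk 30, set 2) → MISS  vc=[]
1: 0xf1 (blk 30, set 2) → L1-HIT  vc=[]
2: 0xf4 (blk 30, set 2) → L1-HIT  vc=[]
3: 0xf2 (blk 30, set 2) → L1-HIT  vc=[]
4: 0xf4 (blk 30, set 2) → L1-HIT  vc=[]
5: 0xdf (blk 27, set 3) → MISS  vc=[]
6: 0xf1 (blk 30, set 2) → L1-HIT  vc=[]
7: 0xd7 (blk 26, set 2) → MISS  vc=[30]
8: 0xd5 (blk 26, set 2) → L1-HIT  vc=[30]
9: 0xd6 (blk 26, set 2) → L1-HIT  vc=[30]
10: 0xd0 (blk 26, set 2) → L1-HIT  vc=[30]
11: 0xd3 (blk 26, set 2) → L1-HIT  vc=[30]
12: 0x32 (blk 6, set 2) → MISS  vc=[30, 26]
13: 0xb1 (blk 22, set 2) → MISS  vc=[30, 26, 6]
14: 0xf4 (blk 30, set 2) → VC-HIT  vc=[22, 26, 6]
15: 0x35 (blk 6, set 2) → VC-HIT  vc=[22, 26, 30]
16: 0x57 (blk 10, set 2) → MISS  vc=[22, 26, 30, 6]
17: 0x34 (blk 6, set 2) → VC-HIT  vc=[22, 26, 30, 10]

MISSES = 6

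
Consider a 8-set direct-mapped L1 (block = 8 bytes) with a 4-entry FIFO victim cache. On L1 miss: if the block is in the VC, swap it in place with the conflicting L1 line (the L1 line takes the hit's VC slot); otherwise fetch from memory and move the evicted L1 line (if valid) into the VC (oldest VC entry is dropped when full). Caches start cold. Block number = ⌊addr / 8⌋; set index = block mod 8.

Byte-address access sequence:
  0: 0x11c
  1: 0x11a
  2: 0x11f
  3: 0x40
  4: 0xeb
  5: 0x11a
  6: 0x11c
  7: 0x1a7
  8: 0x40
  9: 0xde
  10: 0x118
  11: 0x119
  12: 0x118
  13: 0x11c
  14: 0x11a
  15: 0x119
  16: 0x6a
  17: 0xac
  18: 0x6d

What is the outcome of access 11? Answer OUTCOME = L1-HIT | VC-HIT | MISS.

OUTCOME = L1-HIT

  [0] addr=0x11c blk=35 s=3: MISS | VC []
  [1] addr=0x11a blk=35 s=3: L1-HIT | VC []
  [2] addr=0x11f blk=35 s=3: L1-HIT | VC []
  [3] addr=0x40 blk=8 s=0: MISS | VC []
  [4] addr=0xeb blk=29 s=5: MISS | VC []
  [5] addr=0x11a blk=35 s=3: L1-HIT | VC []
  [6] addr=0x11c blk=35 s=3: L1-HIT | VC []
  [7] addr=0x1a7 blk=52 s=4: MISS | VC []
  [8] addr=0x40 blk=8 s=0: L1-HIT | VC []
  [9] addr=0xde blk=27 s=3: MISS | VC [35]
  [10] addr=0x118 blk=35 s=3: VC-HIT | VC [27]
  [11] addr=0x119 blk=35 s=3: L1-HIT | VC [27]
  [12] addr=0x118 blk=35 s=3: L1-HIT | VC [27]
  [13] addr=0x11c blk=35 s=3: L1-HIT | VC [27]
  [14] addr=0x11a blk=35 s=3: L1-HIT | VC [27]
  [15] addr=0x119 blk=35 s=3: L1-HIT | VC [27]
  [16] addr=0x6a blk=13 s=5: MISS | VC [27, 29]
  [17] addr=0xac blk=21 s=5: MISS | VC [27, 29, 13]
  [18] addr=0x6d blk=13 s=5: VC-HIT | VC [27, 29, 21]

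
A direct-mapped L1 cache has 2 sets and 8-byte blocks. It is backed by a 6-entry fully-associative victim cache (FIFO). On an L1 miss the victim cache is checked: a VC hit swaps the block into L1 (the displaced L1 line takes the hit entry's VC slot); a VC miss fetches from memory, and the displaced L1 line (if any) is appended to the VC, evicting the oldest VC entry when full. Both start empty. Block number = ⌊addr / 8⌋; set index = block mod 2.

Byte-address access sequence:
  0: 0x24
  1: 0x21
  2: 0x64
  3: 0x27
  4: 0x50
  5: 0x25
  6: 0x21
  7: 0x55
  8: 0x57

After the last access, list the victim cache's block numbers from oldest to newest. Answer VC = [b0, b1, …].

  [0] addr=0x24 blk=4 s=0: MISS | VC []
  [1] addr=0x21 blk=4 s=0: L1-HIT | VC []
  [2] addr=0x64 blk=12 s=0: MISS | VC [4]
  [3] addr=0x27 blk=4 s=0: VC-HIT | VC [12]
  [4] addr=0x50 blk=10 s=0: MISS | VC [12, 4]
  [5] addr=0x25 blk=4 s=0: VC-HIT | VC [12, 10]
  [6] addr=0x21 blk=4 s=0: L1-HIT | VC [12, 10]
  [7] addr=0x55 blk=10 s=0: VC-HIT | VC [12, 4]
  [8] addr=0x57 blk=10 s=0: L1-HIT | VC [12, 4]

VC = [12, 4]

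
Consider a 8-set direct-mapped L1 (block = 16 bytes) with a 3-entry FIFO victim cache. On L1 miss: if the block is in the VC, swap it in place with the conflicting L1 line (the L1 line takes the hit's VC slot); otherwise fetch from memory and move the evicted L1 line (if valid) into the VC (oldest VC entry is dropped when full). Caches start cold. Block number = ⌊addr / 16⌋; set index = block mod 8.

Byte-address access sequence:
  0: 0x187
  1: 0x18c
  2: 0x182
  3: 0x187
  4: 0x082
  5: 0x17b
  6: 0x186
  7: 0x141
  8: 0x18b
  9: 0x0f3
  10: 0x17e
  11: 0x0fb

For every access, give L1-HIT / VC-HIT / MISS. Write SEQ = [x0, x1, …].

#0 0x187→b24/s0 MISS; vc=[]
#1 0x18c→b24/s0 L1-HIT; vc=[]
#2 0x182→b24/s0 L1-HIT; vc=[]
#3 0x187→b24/s0 L1-HIT; vc=[]
#4 0x82→b8/s0 MISS; vc=[24]
#5 0x17b→b23/s7 MISS; vc=[24]
#6 0x186→b24/s0 VC-HIT; vc=[8]
#7 0x141→b20/s4 MISS; vc=[8]
#8 0x18b→b24/s0 L1-HIT; vc=[8]
#9 0xf3→b15/s7 MISS; vc=[8,23]
#10 0x17e→b23/s7 VC-HIT; vc=[8,15]
#11 0xfb→b15/s7 VC-HIT; vc=[8,23]

SEQ = [MISS, L1-HIT, L1-HIT, L1-HIT, MISS, MISS, VC-HIT, MISS, L1-HIT, MISS, VC-HIT, VC-HIT]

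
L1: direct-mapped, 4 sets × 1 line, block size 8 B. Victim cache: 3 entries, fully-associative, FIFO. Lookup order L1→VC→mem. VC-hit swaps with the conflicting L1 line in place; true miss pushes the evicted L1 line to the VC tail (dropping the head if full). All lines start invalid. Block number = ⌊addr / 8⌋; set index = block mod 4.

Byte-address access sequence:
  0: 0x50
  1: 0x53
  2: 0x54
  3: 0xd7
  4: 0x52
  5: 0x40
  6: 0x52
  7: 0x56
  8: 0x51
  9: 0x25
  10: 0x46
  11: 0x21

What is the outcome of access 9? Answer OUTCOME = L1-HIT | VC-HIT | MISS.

0: 0x50 (blk 10, set 2) → MISS  vc=[]
1: 0x53 (blk 10, set 2) → L1-HIT  vc=[]
2: 0x54 (blk 10, set 2) → L1-HIT  vc=[]
3: 0xd7 (blk 26, set 2) → MISS  vc=[10]
4: 0x52 (blk 10, set 2) → VC-HIT  vc=[26]
5: 0x40 (blk 8, set 0) → MISS  vc=[26]
6: 0x52 (blk 10, set 2) → L1-HIT  vc=[26]
7: 0x56 (blk 10, set 2) → L1-HIT  vc=[26]
8: 0x51 (blk 10, set 2) → L1-HIT  vc=[26]
9: 0x25 (blk 4, set 0) → MISS  vc=[26, 8]
10: 0x46 (blk 8, set 0) → VC-HIT  vc=[26, 4]
11: 0x21 (blk 4, set 0) → VC-HIT  vc=[26, 8]

OUTCOME = MISS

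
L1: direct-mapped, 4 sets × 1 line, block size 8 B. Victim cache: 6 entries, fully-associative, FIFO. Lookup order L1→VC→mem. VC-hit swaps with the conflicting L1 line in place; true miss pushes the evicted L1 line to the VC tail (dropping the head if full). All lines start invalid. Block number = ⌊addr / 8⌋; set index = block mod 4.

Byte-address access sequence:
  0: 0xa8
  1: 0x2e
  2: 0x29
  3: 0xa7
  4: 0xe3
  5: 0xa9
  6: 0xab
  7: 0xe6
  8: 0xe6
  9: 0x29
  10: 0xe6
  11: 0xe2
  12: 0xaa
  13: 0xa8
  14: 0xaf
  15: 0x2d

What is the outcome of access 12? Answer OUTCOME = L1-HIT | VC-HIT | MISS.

  [0] addr=0xa8 blk=21 s=1: MISS | VC []
  [1] addr=0x2e blk=5 s=1: MISS | VC [21]
  [2] addr=0x29 blk=5 s=1: L1-HIT | VC [21]
  [3] addr=0xa7 blk=20 s=0: MISS | VC [21]
  [4] addr=0xe3 blk=28 s=0: MISS | VC [21, 20]
  [5] addr=0xa9 blk=21 s=1: VC-HIT | VC [5, 20]
  [6] addr=0xab blk=21 s=1: L1-HIT | VC [5, 20]
  [7] addr=0xe6 blk=28 s=0: L1-HIT | VC [5, 20]
  [8] addr=0xe6 blk=28 s=0: L1-HIT | VC [5, 20]
  [9] addr=0x29 blk=5 s=1: VC-HIT | VC [21, 20]
  [10] addr=0xe6 blk=28 s=0: L1-HIT | VC [21, 20]
  [11] addr=0xe2 blk=28 s=0: L1-HIT | VC [21, 20]
  [12] addr=0xaa blk=21 s=1: VC-HIT | VC [5, 20]
  [13] addr=0xa8 blk=21 s=1: L1-HIT | VC [5, 20]
  [14] addr=0xaf blk=21 s=1: L1-HIT | VC [5, 20]
  [15] addr=0x2d blk=5 s=1: VC-HIT | VC [21, 20]

OUTCOME = VC-HIT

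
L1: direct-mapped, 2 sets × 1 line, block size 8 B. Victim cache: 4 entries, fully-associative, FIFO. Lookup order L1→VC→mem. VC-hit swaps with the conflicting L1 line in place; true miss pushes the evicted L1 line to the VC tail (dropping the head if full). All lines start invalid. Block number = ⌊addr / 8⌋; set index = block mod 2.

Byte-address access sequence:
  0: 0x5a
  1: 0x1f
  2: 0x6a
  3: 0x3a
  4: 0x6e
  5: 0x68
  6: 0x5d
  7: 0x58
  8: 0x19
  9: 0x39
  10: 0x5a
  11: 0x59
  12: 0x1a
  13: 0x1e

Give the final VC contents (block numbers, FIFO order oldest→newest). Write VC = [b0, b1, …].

0: 0x5a (blk 11, set 1) → MISS  vc=[]
1: 0x1f (blk 3, set 1) → MISS  vc=[11]
2: 0x6a (blk 13, set 1) → MISS  vc=[11, 3]
3: 0x3a (blk 7, set 1) → MISS  vc=[11, 3, 13]
4: 0x6e (blk 13, set 1) → VC-HIT  vc=[11, 3, 7]
5: 0x68 (blk 13, set 1) → L1-HIT  vc=[11, 3, 7]
6: 0x5d (blk 11, set 1) → VC-HIT  vc=[13, 3, 7]
7: 0x58 (blk 11, set 1) → L1-HIT  vc=[13, 3, 7]
8: 0x19 (blk 3, set 1) → VC-HIT  vc=[13, 11, 7]
9: 0x39 (blk 7, set 1) → VC-HIT  vc=[13, 11, 3]
10: 0x5a (blk 11, set 1) → VC-HIT  vc=[13, 7, 3]
11: 0x59 (blk 11, set 1) → L1-HIT  vc=[13, 7, 3]
12: 0x1a (blk 3, set 1) → VC-HIT  vc=[13, 7, 11]
13: 0x1e (blk 3, set 1) → L1-HIT  vc=[13, 7, 11]

VC = [13, 7, 11]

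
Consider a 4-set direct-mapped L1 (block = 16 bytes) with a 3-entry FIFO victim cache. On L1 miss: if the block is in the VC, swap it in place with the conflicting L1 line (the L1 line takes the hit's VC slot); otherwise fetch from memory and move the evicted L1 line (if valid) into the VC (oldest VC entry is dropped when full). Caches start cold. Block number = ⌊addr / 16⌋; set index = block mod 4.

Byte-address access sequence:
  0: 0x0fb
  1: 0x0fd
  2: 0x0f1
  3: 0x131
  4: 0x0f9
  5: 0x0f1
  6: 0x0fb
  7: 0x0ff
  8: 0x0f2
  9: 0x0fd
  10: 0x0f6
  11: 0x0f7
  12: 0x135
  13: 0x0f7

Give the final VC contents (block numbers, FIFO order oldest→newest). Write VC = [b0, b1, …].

#0 0xfb→b15/s3 MISS; vc=[]
#1 0xfd→b15/s3 L1-HIT; vc=[]
#2 0xf1→b15/s3 L1-HIT; vc=[]
#3 0x131→b19/s3 MISS; vc=[15]
#4 0xf9→b15/s3 VC-HIT; vc=[19]
#5 0xf1→b15/s3 L1-HIT; vc=[19]
#6 0xfb→b15/s3 L1-HIT; vc=[19]
#7 0xff→b15/s3 L1-HIT; vc=[19]
#8 0xf2→b15/s3 L1-HIT; vc=[19]
#9 0xfd→b15/s3 L1-HIT; vc=[19]
#10 0xf6→b15/s3 L1-HIT; vc=[19]
#11 0xf7→b15/s3 L1-HIT; vc=[19]
#12 0x135→b19/s3 VC-HIT; vc=[15]
#13 0xf7→b15/s3 VC-HIT; vc=[19]

VC = [19]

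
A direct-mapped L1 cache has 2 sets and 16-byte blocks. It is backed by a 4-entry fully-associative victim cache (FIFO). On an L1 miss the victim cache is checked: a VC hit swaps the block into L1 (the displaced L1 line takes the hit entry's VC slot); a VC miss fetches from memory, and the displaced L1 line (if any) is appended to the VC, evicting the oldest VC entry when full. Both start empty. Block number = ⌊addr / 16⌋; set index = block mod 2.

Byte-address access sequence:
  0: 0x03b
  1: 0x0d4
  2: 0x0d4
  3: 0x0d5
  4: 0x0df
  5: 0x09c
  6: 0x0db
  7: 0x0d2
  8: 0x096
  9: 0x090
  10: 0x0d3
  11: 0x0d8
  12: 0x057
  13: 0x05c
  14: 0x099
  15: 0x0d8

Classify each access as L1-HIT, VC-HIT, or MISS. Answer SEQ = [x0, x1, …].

SEQ = [MISS, MISS, L1-HIT, L1-HIT, L1-HIT, MISS, VC-HIT, L1-HIT, VC-HIT, L1-HIT, VC-HIT, L1-HIT, MISS, L1-HIT, VC-HIT, VC-HIT]

#0 0x3b→b3/s1 MISS; vc=[]
#1 0xd4→b13/s1 MISS; vc=[3]
#2 0xd4→b13/s1 L1-HIT; vc=[3]
#3 0xd5→b13/s1 L1-HIT; vc=[3]
#4 0xdf→b13/s1 L1-HIT; vc=[3]
#5 0x9c→b9/s1 MISS; vc=[3,13]
#6 0xdb→b13/s1 VC-HIT; vc=[3,9]
#7 0xd2→b13/s1 L1-HIT; vc=[3,9]
#8 0x96→b9/s1 VC-HIT; vc=[3,13]
#9 0x90→b9/s1 L1-HIT; vc=[3,13]
#10 0xd3→b13/s1 VC-HIT; vc=[3,9]
#11 0xd8→b13/s1 L1-HIT; vc=[3,9]
#12 0x57→b5/s1 MISS; vc=[3,9,13]
#13 0x5c→b5/s1 L1-HIT; vc=[3,9,13]
#14 0x99→b9/s1 VC-HIT; vc=[3,5,13]
#15 0xd8→b13/s1 VC-HIT; vc=[3,5,9]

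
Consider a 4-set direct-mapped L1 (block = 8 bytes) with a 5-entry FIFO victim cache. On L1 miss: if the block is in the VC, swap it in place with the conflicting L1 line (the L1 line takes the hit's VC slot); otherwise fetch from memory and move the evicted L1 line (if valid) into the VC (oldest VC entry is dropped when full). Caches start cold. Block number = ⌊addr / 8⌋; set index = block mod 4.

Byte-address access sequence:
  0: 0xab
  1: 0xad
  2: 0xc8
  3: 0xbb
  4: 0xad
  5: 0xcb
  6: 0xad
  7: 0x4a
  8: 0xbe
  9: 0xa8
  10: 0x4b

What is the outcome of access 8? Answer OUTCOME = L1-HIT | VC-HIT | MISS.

  [0] addr=0xab blk=21 s=1: MISS | VC []
  [1] addr=0xad blk=21 s=1: L1-HIT | VC []
  [2] addr=0xc8 blk=25 s=1: MISS | VC [21]
  [3] addr=0xbb blk=23 s=3: MISS | VC [21]
  [4] addr=0xad blk=21 s=1: VC-HIT | VC [25]
  [5] addr=0xcb blk=25 s=1: VC-HIT | VC [21]
  [6] addr=0xad blk=21 s=1: VC-HIT | VC [25]
  [7] addr=0x4a blk=9 s=1: MISS | VC [25, 21]
  [8] addr=0xbe blk=23 s=3: L1-HIT | VC [25, 21]
  [9] addr=0xa8 blk=21 s=1: VC-HIT | VC [25, 9]
  [10] addr=0x4b blk=9 s=1: VC-HIT | VC [25, 21]

OUTCOME = L1-HIT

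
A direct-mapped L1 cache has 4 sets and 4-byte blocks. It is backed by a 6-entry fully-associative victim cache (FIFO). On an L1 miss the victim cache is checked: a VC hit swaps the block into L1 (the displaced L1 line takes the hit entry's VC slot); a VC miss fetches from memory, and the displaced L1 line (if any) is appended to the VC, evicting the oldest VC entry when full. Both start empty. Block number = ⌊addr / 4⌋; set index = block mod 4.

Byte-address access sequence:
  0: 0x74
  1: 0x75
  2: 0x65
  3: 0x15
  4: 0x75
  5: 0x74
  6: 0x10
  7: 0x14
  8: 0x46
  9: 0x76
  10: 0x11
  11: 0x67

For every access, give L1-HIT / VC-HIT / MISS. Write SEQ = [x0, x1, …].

#0 0x74→b29/s1 MISS; vc=[]
#1 0x75→b29/s1 L1-HIT; vc=[]
#2 0x65→b25/s1 MISS; vc=[29]
#3 0x15→b5/s1 MISS; vc=[29,25]
#4 0x75→b29/s1 VC-HIT; vc=[5,25]
#5 0x74→b29/s1 L1-HIT; vc=[5,25]
#6 0x10→b4/s0 MISS; vc=[5,25]
#7 0x14→b5/s1 VC-HIT; vc=[29,25]
#8 0x46→b17/s1 MISS; vc=[29,25,5]
#9 0x76→b29/s1 VC-HIT; vc=[17,25,5]
#10 0x11→b4/s0 L1-HIT; vc=[17,25,5]
#11 0x67→b25/s1 VC-HIT; vc=[17,29,5]

SEQ = [MISS, L1-HIT, MISS, MISS, VC-HIT, L1-HIT, MISS, VC-HIT, MISS, VC-HIT, L1-HIT, VC-HIT]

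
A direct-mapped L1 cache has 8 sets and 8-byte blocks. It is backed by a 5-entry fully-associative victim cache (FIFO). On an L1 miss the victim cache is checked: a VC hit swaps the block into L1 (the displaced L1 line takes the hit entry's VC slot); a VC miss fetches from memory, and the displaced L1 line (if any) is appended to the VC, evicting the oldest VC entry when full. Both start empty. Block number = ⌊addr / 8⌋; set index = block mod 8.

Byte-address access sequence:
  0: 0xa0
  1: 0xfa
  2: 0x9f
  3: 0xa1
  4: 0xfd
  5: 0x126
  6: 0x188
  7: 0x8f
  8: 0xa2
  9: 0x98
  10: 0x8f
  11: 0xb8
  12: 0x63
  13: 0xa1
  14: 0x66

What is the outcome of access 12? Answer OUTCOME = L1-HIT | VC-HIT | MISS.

OUTCOME = MISS

#0 0xa0→b20/s4 MISS; vc=[]
#1 0xfa→b31/s7 MISS; vc=[]
#2 0x9f→b19/s3 MISS; vc=[]
#3 0xa1→b20/s4 L1-HIT; vc=[]
#4 0xfd→b31/s7 L1-HIT; vc=[]
#5 0x126→b36/s4 MISS; vc=[20]
#6 0x188→b49/s1 MISS; vc=[20]
#7 0x8f→b17/s1 MISS; vc=[20,49]
#8 0xa2→b20/s4 VC-HIT; vc=[36,49]
#9 0x98→b19/s3 L1-HIT; vc=[36,49]
#10 0x8f→b17/s1 L1-HIT; vc=[36,49]
#11 0xb8→b23/s7 MISS; vc=[36,49,31]
#12 0x63→b12/s4 MISS; vc=[36,49,31,20]
#13 0xa1→b20/s4 VC-HIT; vc=[36,49,31,12]
#14 0x66→b12/s4 VC-HIT; vc=[36,49,31,20]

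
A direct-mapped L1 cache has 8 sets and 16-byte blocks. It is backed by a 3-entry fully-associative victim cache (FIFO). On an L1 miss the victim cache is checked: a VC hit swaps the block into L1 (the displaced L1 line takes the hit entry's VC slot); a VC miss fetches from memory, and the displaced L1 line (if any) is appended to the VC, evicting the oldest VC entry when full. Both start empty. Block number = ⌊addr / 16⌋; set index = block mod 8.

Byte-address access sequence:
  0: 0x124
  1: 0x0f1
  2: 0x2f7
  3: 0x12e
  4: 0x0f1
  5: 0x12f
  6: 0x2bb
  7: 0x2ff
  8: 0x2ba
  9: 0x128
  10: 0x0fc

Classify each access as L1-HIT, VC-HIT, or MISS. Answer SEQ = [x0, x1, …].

SEQ = [MISS, MISS, MISS, L1-HIT, VC-HIT, L1-HIT, MISS, VC-HIT, L1-HIT, L1-HIT, VC-HIT]

#0 0x124→b18/s2 MISS; vc=[]
#1 0xf1→b15/s7 MISS; vc=[]
#2 0x2f7→b47/s7 MISS; vc=[15]
#3 0x12e→b18/s2 L1-HIT; vc=[15]
#4 0xf1→b15/s7 VC-HIT; vc=[47]
#5 0x12f→b18/s2 L1-HIT; vc=[47]
#6 0x2bb→b43/s3 MISS; vc=[47]
#7 0x2ff→b47/s7 VC-HIT; vc=[15]
#8 0x2ba→b43/s3 L1-HIT; vc=[15]
#9 0x128→b18/s2 L1-HIT; vc=[15]
#10 0xfc→b15/s7 VC-HIT; vc=[47]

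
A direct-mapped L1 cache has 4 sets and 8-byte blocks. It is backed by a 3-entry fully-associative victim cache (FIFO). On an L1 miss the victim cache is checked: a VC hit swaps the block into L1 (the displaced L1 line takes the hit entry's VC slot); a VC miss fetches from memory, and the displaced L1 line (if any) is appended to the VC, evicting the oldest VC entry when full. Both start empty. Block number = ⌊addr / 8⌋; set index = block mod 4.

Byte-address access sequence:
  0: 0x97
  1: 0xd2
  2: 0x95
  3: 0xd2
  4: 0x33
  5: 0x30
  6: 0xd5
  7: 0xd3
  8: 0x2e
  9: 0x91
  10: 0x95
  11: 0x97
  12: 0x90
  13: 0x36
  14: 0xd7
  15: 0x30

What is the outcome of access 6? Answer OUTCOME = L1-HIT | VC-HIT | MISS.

OUTCOME = VC-HIT

0: 0x97 (blk 18, set 2) → MISS  vc=[]
1: 0xd2 (blk 26, set 2) → MISS  vc=[18]
2: 0x95 (blk 18, set 2) → VC-HIT  vc=[26]
3: 0xd2 (blk 26, set 2) → VC-HIT  vc=[18]
4: 0x33 (blk 6, set 2) → MISS  vc=[18, 26]
5: 0x30 (blk 6, set 2) → L1-HIT  vc=[18, 26]
6: 0xd5 (blk 26, set 2) → VC-HIT  vc=[18, 6]
7: 0xd3 (blk 26, set 2) → L1-HIT  vc=[18, 6]
8: 0x2e (blk 5, set 1) → MISS  vc=[18, 6]
9: 0x91 (blk 18, set 2) → VC-HIT  vc=[26, 6]
10: 0x95 (blk 18, set 2) → L1-HIT  vc=[26, 6]
11: 0x97 (blk 18, set 2) → L1-HIT  vc=[26, 6]
12: 0x90 (blk 18, set 2) → L1-HIT  vc=[26, 6]
13: 0x36 (blk 6, set 2) → VC-HIT  vc=[26, 18]
14: 0xd7 (blk 26, set 2) → VC-HIT  vc=[6, 18]
15: 0x30 (blk 6, set 2) → VC-HIT  vc=[26, 18]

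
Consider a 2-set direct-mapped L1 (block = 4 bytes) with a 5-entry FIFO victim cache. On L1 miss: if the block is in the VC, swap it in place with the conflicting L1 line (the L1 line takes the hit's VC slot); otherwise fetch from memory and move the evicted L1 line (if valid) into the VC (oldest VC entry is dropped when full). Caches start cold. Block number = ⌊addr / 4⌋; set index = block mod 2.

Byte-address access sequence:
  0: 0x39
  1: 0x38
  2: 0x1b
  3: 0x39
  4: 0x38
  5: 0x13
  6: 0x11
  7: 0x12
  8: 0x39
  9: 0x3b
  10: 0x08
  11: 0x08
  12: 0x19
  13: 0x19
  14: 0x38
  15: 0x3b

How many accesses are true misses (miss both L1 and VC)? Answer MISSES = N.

#0 0x39→b14/s0 MISS; vc=[]
#1 0x38→b14/s0 L1-HIT; vc=[]
#2 0x1b→b6/s0 MISS; vc=[14]
#3 0x39→b14/s0 VC-HIT; vc=[6]
#4 0x38→b14/s0 L1-HIT; vc=[6]
#5 0x13→b4/s0 MISS; vc=[6,14]
#6 0x11→b4/s0 L1-HIT; vc=[6,14]
#7 0x12→b4/s0 L1-HIT; vc=[6,14]
#8 0x39→b14/s0 VC-HIT; vc=[6,4]
#9 0x3b→b14/s0 L1-HIT; vc=[6,4]
#10 0x8→b2/s0 MISS; vc=[6,4,14]
#11 0x8→b2/s0 L1-HIT; vc=[6,4,14]
#12 0x19→b6/s0 VC-HIT; vc=[2,4,14]
#13 0x19→b6/s0 L1-HIT; vc=[2,4,14]
#14 0x38→b14/s0 VC-HIT; vc=[2,4,6]
#15 0x3b→b14/s0 L1-HIT; vc=[2,4,6]

MISSES = 4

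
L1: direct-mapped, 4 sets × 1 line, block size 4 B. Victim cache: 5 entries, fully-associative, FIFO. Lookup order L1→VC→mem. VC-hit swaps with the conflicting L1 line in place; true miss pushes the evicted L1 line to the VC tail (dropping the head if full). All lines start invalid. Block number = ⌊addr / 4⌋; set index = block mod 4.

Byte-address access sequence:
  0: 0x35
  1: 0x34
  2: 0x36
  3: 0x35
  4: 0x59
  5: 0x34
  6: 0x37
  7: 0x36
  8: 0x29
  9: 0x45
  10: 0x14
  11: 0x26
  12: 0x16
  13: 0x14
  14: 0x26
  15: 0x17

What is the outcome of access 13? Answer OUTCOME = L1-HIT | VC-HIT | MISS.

  [0] addr=0x35 blk=13 s=1: MISS | VC []
  [1] addr=0x34 blk=13 s=1: L1-HIT | VC []
  [2] addr=0x36 blk=13 s=1: L1-HIT | VC []
  [3] addr=0x35 blk=13 s=1: L1-HIT | VC []
  [4] addr=0x59 blk=22 s=2: MISS | VC []
  [5] addr=0x34 blk=13 s=1: L1-HIT | VC []
  [6] addr=0x37 blk=13 s=1: L1-HIT | VC []
  [7] addr=0x36 blk=13 s=1: L1-HIT | VC []
  [8] addr=0x29 blk=10 s=2: MISS | VC [22]
  [9] addr=0x45 blk=17 s=1: MISS | VC [22, 13]
  [10] addr=0x14 blk=5 s=1: MISS | VC [22, 13, 17]
  [11] addr=0x26 blk=9 s=1: MISS | VC [22, 13, 17, 5]
  [12] addr=0x16 blk=5 s=1: VC-HIT | VC [22, 13, 17, 9]
  [13] addr=0x14 blk=5 s=1: L1-HIT | VC [22, 13, 17, 9]
  [14] addr=0x26 blk=9 s=1: VC-HIT | VC [22, 13, 17, 5]
  [15] addr=0x17 blk=5 s=1: VC-HIT | VC [22, 13, 17, 9]

OUTCOME = L1-HIT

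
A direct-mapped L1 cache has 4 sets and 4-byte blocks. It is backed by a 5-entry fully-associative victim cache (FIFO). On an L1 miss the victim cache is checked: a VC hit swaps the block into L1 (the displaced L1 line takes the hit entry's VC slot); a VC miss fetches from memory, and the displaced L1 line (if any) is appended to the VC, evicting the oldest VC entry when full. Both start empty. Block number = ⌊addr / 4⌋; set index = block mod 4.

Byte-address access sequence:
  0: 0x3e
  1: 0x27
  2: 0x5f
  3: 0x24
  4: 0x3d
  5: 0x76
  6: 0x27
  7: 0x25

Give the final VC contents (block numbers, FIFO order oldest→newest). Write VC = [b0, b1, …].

#0 0x3e→b15/s3 MISS; vc=[]
#1 0x27→b9/s1 MISS; vc=[]
#2 0x5f→b23/s3 MISS; vc=[15]
#3 0x24→b9/s1 L1-HIT; vc=[15]
#4 0x3d→b15/s3 VC-HIT; vc=[23]
#5 0x76→b29/s1 MISS; vc=[23,9]
#6 0x27→b9/s1 VC-HIT; vc=[23,29]
#7 0x25→b9/s1 L1-HIT; vc=[23,29]

VC = [23, 29]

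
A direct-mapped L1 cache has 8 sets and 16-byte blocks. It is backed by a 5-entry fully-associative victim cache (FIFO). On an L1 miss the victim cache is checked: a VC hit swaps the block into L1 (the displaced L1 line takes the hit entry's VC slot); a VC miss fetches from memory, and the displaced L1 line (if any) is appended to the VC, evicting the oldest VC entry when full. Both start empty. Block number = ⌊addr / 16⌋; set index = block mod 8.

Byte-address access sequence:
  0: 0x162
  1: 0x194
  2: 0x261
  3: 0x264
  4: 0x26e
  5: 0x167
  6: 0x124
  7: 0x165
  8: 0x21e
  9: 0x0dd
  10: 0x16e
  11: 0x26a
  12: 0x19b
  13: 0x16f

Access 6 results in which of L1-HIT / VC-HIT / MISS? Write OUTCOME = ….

0: 0x162 (blk 22, set 6) → MISS  vc=[]
1: 0x194 (blk 25, set 1) → MISS  vc=[]
2: 0x261 (blk 38, set 6) → MISS  vc=[22]
3: 0x264 (blk 38, set 6) → L1-HIT  vc=[22]
4: 0x26e (blk 38, set 6) → L1-HIT  vc=[22]
5: 0x167 (blk 22, set 6) → VC-HIT  vc=[38]
6: 0x124 (blk 18, set 2) → MISS  vc=[38]
7: 0x165 (blk 22, set 6) → L1-HIT  vc=[38]
8: 0x21e (blk 33, set 1) → MISS  vc=[38, 25]
9: 0xdd (blk 13, set 5) → MISS  vc=[38, 25]
10: 0x16e (blk 22, set 6) → L1-HIT  vc=[38, 25]
11: 0x26a (blk 38, set 6) → VC-HIT  vc=[22, 25]
12: 0x19b (blk 25, set 1) → VC-HIT  vc=[22, 33]
13: 0x16f (blk 22, set 6) → VC-HIT  vc=[38, 33]

OUTCOME = MISS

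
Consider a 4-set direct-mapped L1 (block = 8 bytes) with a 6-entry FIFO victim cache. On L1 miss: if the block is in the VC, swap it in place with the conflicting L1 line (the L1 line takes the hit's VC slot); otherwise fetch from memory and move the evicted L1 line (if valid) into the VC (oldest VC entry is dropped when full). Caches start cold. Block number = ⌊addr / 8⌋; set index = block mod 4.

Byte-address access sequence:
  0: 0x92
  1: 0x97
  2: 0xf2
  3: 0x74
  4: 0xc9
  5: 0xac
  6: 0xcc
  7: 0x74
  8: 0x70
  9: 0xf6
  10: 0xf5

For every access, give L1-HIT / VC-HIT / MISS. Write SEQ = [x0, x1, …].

#0 0x92→b18/s2 MISS; vc=[]
#1 0x97→b18/s2 L1-HIT; vc=[]
#2 0xf2→b30/s2 MISS; vc=[18]
#3 0x74→b14/s2 MISS; vc=[18,30]
#4 0xc9→b25/s1 MISS; vc=[18,30]
#5 0xac→b21/s1 MISS; vc=[18,30,25]
#6 0xcc→b25/s1 VC-HIT; vc=[18,30,21]
#7 0x74→b14/s2 L1-HIT; vc=[18,30,21]
#8 0x70→b14/s2 L1-HIT; vc=[18,30,21]
#9 0xf6→b30/s2 VC-HIT; vc=[18,14,21]
#10 0xf5→b30/s2 L1-HIT; vc=[18,14,21]

SEQ = [MISS, L1-HIT, MISS, MISS, MISS, MISS, VC-HIT, L1-HIT, L1-HIT, VC-HIT, L1-HIT]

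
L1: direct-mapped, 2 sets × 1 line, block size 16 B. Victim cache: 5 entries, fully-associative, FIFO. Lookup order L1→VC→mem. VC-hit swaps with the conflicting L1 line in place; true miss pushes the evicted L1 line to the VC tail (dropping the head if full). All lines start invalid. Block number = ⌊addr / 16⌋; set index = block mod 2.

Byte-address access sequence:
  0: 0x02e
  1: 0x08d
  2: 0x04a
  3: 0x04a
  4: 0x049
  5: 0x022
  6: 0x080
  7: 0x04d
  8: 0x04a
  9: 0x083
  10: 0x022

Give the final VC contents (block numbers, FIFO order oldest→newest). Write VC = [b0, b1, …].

VC = [4, 8]

#0 0x2e→b2/s0 MISS; vc=[]
#1 0x8d→b8/s0 MISS; vc=[2]
#2 0x4a→b4/s0 MISS; vc=[2,8]
#3 0x4a→b4/s0 L1-HIT; vc=[2,8]
#4 0x49→b4/s0 L1-HIT; vc=[2,8]
#5 0x22→b2/s0 VC-HIT; vc=[4,8]
#6 0x80→b8/s0 VC-HIT; vc=[4,2]
#7 0x4d→b4/s0 VC-HIT; vc=[8,2]
#8 0x4a→b4/s0 L1-HIT; vc=[8,2]
#9 0x83→b8/s0 VC-HIT; vc=[4,2]
#10 0x22→b2/s0 VC-HIT; vc=[4,8]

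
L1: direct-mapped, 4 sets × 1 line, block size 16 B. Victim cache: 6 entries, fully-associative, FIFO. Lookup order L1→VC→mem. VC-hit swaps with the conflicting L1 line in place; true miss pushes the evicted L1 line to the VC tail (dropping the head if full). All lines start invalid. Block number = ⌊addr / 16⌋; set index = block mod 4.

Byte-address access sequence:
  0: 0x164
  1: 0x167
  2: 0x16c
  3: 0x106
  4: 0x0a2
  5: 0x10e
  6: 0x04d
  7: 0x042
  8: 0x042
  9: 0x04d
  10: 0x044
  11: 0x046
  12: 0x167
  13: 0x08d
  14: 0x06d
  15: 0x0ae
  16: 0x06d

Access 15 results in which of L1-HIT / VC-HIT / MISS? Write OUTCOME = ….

0: 0x164 (blk 22, set 2) → MISS  vc=[]
1: 0x167 (blk 22, set 2) → L1-HIT  vc=[]
2: 0x16c (blk 22, set 2) → L1-HIT  vc=[]
3: 0x106 (blk 16, set 0) → MISS  vc=[]
4: 0xa2 (blk 10, set 2) → MISS  vc=[22]
5: 0x10e (blk 16, set 0) → L1-HIT  vc=[22]
6: 0x4d (blk 4, set 0) → MISS  vc=[22, 16]
7: 0x42 (blk 4, set 0) → L1-HIT  vc=[22, 16]
8: 0x42 (blk 4, set 0) → L1-HIT  vc=[22, 16]
9: 0x4d (blk 4, set 0) → L1-HIT  vc=[22, 16]
10: 0x44 (blk 4, set 0) → L1-HIT  vc=[22, 16]
11: 0x46 (blk 4, set 0) → L1-HIT  vc=[22, 16]
12: 0x167 (blk 22, set 2) → VC-HIT  vc=[10, 16]
13: 0x8d (blk 8, set 0) → MISS  vc=[10, 16, 4]
14: 0x6d (blk 6, set 2) → MISS  vc=[10, 16, 4, 22]
15: 0xae (blk 10, set 2) → VC-HIT  vc=[6, 16, 4, 22]
16: 0x6d (blk 6, set 2) → VC-HIT  vc=[10, 16, 4, 22]

OUTCOME = VC-HIT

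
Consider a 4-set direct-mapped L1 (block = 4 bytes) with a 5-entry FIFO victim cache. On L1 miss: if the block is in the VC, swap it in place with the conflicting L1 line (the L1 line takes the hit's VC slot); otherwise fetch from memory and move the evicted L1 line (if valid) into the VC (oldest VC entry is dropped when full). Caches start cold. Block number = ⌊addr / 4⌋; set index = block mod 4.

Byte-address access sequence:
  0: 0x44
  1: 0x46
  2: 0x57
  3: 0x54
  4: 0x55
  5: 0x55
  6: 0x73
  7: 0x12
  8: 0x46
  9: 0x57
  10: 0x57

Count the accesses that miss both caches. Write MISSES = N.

0: 0x44 (blk 17, set 1) → MISS  vc=[]
1: 0x46 (blk 17, set 1) → L1-HIT  vc=[]
2: 0x57 (blk 21, set 1) → MISS  vc=[17]
3: 0x54 (blk 21, set 1) → L1-HIT  vc=[17]
4: 0x55 (blk 21, set 1) → L1-HIT  vc=[17]
5: 0x55 (blk 21, set 1) → L1-HIT  vc=[17]
6: 0x73 (blk 28, set 0) → MISS  vc=[17]
7: 0x12 (blk 4, set 0) → MISS  vc=[17, 28]
8: 0x46 (blk 17, set 1) → VC-HIT  vc=[21, 28]
9: 0x57 (blk 21, set 1) → VC-HIT  vc=[17, 28]
10: 0x57 (blk 21, set 1) → L1-HIT  vc=[17, 28]

MISSES = 4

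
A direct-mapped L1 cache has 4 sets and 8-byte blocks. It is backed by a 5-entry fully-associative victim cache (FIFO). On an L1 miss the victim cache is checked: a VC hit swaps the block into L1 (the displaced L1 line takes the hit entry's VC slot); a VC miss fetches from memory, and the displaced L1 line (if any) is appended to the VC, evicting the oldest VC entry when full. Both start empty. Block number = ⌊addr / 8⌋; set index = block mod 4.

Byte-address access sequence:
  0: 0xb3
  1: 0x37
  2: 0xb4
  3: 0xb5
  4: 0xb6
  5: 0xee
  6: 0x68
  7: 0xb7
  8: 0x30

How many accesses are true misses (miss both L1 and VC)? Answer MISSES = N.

MISSES = 4

0: 0xb3 (blk 22, set 2) → MISS  vc=[]
1: 0x37 (blk 6, set 2) → MISS  vc=[22]
2: 0xb4 (blk 22, set 2) → VC-HIT  vc=[6]
3: 0xb5 (blk 22, set 2) → L1-HIT  vc=[6]
4: 0xb6 (blk 22, set 2) → L1-HIT  vc=[6]
5: 0xee (blk 29, set 1) → MISS  vc=[6]
6: 0x68 (blk 13, set 1) → MISS  vc=[6, 29]
7: 0xb7 (blk 22, set 2) → L1-HIT  vc=[6, 29]
8: 0x30 (blk 6, set 2) → VC-HIT  vc=[22, 29]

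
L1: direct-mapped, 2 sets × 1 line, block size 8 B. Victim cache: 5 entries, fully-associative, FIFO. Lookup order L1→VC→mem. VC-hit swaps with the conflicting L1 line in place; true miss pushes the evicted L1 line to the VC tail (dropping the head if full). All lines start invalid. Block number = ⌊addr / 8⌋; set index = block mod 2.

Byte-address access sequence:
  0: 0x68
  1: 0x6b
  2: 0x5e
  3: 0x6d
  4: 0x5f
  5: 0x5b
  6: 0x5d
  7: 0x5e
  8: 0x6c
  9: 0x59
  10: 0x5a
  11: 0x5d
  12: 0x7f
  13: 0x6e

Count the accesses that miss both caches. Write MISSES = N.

  [0] addr=0x68 blk=13 s=1: MISS | VC []
  [1] addr=0x6b blk=13 s=1: L1-HIT | VC []
  [2] addr=0x5e blk=11 s=1: MISS | VC [13]
  [3] addr=0x6d blk=13 s=1: VC-HIT | VC [11]
  [4] addr=0x5f blk=11 s=1: VC-HIT | VC [13]
  [5] addr=0x5b blk=11 s=1: L1-HIT | VC [13]
  [6] addr=0x5d blk=11 s=1: L1-HIT | VC [13]
  [7] addr=0x5e blk=11 s=1: L1-HIT | VC [13]
  [8] addr=0x6c blk=13 s=1: VC-HIT | VC [11]
  [9] addr=0x59 blk=11 s=1: VC-HIT | VC [13]
  [10] addr=0x5a blk=11 s=1: L1-HIT | VC [13]
  [11] addr=0x5d blk=11 s=1: L1-HIT | VC [13]
  [12] addr=0x7f blk=15 s=1: MISS | VC [13, 11]
  [13] addr=0x6e blk=13 s=1: VC-HIT | VC [15, 11]

MISSES = 3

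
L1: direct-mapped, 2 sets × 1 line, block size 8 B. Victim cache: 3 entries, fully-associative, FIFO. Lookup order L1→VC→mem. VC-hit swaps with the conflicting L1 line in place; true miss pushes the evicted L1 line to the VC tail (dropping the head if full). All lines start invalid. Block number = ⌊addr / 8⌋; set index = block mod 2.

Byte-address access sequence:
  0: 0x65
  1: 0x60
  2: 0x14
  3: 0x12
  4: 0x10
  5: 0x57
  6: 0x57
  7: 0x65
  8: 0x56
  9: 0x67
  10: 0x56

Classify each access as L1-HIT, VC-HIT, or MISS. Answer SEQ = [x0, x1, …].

#0 0x65→b12/s0 MISS; vc=[]
#1 0x60→b12/s0 L1-HIT; vc=[]
#2 0x14→b2/s0 MISS; vc=[12]
#3 0x12→b2/s0 L1-HIT; vc=[12]
#4 0x10→b2/s0 L1-HIT; vc=[12]
#5 0x57→b10/s0 MISS; vc=[12,2]
#6 0x57→b10/s0 L1-HIT; vc=[12,2]
#7 0x65→b12/s0 VC-HIT; vc=[10,2]
#8 0x56→b10/s0 VC-HIT; vc=[12,2]
#9 0x67→b12/s0 VC-HIT; vc=[10,2]
#10 0x56→b10/s0 VC-HIT; vc=[12,2]

SEQ = [MISS, L1-HIT, MISS, L1-HIT, L1-HIT, MISS, L1-HIT, VC-HIT, VC-HIT, VC-HIT, VC-HIT]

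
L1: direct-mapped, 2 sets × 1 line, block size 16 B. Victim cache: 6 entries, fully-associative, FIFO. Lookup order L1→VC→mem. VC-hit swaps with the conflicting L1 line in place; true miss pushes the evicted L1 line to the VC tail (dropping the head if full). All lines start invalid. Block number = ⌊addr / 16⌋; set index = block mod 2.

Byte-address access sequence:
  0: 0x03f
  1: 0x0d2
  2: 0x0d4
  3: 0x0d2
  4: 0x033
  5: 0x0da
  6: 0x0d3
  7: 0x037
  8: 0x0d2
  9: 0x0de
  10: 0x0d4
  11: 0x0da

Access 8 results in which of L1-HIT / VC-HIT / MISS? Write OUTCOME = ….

OUTCOME = VC-HIT

0: 0x3f (blk 3, set 1) → MISS  vc=[]
1: 0xd2 (blk 13, set 1) → MISS  vc=[3]
2: 0xd4 (blk 13, set 1) → L1-HIT  vc=[3]
3: 0xd2 (blk 13, set 1) → L1-HIT  vc=[3]
4: 0x33 (blk 3, set 1) → VC-HIT  vc=[13]
5: 0xda (blk 13, set 1) → VC-HIT  vc=[3]
6: 0xd3 (blk 13, set 1) → L1-HIT  vc=[3]
7: 0x37 (blk 3, set 1) → VC-HIT  vc=[13]
8: 0xd2 (blk 13, set 1) → VC-HIT  vc=[3]
9: 0xde (blk 13, set 1) → L1-HIT  vc=[3]
10: 0xd4 (blk 13, set 1) → L1-HIT  vc=[3]
11: 0xda (blk 13, set 1) → L1-HIT  vc=[3]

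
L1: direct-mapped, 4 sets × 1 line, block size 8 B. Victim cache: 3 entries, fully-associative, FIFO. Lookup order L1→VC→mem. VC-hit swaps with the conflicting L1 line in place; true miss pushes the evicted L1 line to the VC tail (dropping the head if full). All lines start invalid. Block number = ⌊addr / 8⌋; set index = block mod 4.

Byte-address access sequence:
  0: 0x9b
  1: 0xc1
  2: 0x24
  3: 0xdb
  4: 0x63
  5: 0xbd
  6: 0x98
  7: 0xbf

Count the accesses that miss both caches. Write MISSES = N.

MISSES = 6

  [0] addr=0x9b blk=19 s=3: MISS | VC []
  [1] addr=0xc1 blk=24 s=0: MISS | VC []
  [2] addr=0x24 blk=4 s=0: MISS | VC [24]
  [3] addr=0xdb blk=27 s=3: MISS | VC [24, 19]
  [4] addr=0x63 blk=12 s=0: MISS | VC [24, 19, 4]
  [5] addr=0xbd blk=23 s=3: MISS | VC [19, 4, 27]
  [6] addr=0x98 blk=19 s=3: VC-HIT | VC [23, 4, 27]
  [7] addr=0xbf blk=23 s=3: VC-HIT | VC [19, 4, 27]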